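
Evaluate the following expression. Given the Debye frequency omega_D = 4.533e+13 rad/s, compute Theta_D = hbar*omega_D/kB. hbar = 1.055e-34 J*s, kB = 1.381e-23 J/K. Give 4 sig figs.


Step 1: hbar*omega_D = 1.055e-34 * 4.533e+13 = 4.782e-21 J
Step 2: Theta_D = 4.782e-21 / 1.381e-23
Step 3: Theta_D = 346.3 K

346.3


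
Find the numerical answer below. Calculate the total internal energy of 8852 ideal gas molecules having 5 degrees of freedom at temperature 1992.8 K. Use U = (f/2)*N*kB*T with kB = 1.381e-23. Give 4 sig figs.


Step 1: f/2 = 5/2 = 2.5
Step 2: N*kB*T = 8852*1.381e-23*1992.8 = 2.436e-16
Step 3: U = 2.5 * 2.436e-16 = 6.09e-16 J

6.09e-16


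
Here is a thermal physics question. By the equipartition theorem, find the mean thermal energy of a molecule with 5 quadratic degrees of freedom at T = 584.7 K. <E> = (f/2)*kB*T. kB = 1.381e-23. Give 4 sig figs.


Step 1: f/2 = 5/2 = 2.5
Step 2: kB*T = 1.381e-23 * 584.7 = 8.075e-21
Step 3: <E> = 2.5 * 8.075e-21 = 2.019e-20 J

2.019e-20


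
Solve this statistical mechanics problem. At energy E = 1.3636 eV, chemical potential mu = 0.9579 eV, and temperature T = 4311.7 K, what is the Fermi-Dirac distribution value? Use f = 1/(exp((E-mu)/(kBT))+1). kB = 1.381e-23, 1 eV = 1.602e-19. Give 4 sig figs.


Step 1: (E - mu) = 1.3636 - 0.9579 = 0.4057 eV
Step 2: Convert: (E-mu)*eV = 6.499e-20 J
Step 3: x = (E-mu)*eV/(kB*T) = 1.092
Step 4: f = 1/(exp(1.092)+1) = 0.2513

0.2513


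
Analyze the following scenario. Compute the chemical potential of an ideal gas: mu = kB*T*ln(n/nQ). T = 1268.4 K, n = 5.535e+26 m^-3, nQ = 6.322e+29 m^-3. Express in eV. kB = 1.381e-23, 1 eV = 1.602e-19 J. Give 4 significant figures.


Step 1: n/nQ = 5.535e+26/6.322e+29 = 0.0008755
Step 2: ln(n/nQ) = -7.041
Step 3: mu = kB*T*ln(n/nQ) = 1.752e-20*-7.041 = -1.233e-19 J
Step 4: Convert to eV: -1.233e-19/1.602e-19 = -0.7698 eV

-0.7698


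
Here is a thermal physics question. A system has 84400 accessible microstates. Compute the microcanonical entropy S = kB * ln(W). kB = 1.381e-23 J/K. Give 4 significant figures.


Step 1: ln(W) = ln(84400) = 11.34
Step 2: S = kB * ln(W) = 1.381e-23 * 11.34
Step 3: S = 1.567e-22 J/K

1.567e-22


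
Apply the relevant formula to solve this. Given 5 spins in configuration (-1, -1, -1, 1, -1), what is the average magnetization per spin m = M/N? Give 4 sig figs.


Step 1: Count up spins (+1): 1, down spins (-1): 4
Step 2: Total magnetization M = 1 - 4 = -3
Step 3: m = M/N = -3/5 = -0.6

-0.6


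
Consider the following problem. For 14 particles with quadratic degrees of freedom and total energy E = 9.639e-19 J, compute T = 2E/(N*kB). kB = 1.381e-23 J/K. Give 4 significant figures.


Step 1: Numerator = 2*E = 2*9.639e-19 = 1.928e-18 J
Step 2: Denominator = N*kB = 14*1.381e-23 = 1.933e-22
Step 3: T = 1.928e-18 / 1.933e-22 = 9971 K

9971


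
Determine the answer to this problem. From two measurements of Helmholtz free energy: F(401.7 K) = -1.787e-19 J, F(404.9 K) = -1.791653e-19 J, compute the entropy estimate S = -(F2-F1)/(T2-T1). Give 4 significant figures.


Step 1: dF = F2 - F1 = -1.791653e-19 - (-1.787e-19) = -4.653e-22 J
Step 2: dT = T2 - T1 = 404.9 - 401.7 = 3.2 K
Step 3: S = -dF/dT = -(-4.653e-22)/3.2 = 1.454e-22 J/K

1.454e-22


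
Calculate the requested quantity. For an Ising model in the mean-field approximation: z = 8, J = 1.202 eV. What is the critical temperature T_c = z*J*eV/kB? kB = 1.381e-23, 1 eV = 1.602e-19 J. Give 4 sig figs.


Step 1: z*J = 8*1.202 = 9.616 eV
Step 2: Convert to Joules: 9.616*1.602e-19 = 1.54e-18 J
Step 3: T_c = 1.54e-18 / 1.381e-23 = 1.115e+05 K

1.115e+05


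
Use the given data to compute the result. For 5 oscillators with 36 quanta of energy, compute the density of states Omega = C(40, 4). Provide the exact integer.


Step 1: Use binomial coefficient C(40, 4)
Step 2: Numerator = 40! / 36!
Step 3: Denominator = 4!
Step 4: Omega = 91390

91390


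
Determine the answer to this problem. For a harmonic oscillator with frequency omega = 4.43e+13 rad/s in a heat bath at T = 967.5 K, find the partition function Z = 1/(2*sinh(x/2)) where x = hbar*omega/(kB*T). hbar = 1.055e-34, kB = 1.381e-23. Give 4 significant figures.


Step 1: Compute x = hbar*omega/(kB*T) = 1.055e-34*4.43e+13/(1.381e-23*967.5) = 0.3498
Step 2: x/2 = 0.1749
Step 3: sinh(x/2) = 0.1758
Step 4: Z = 1/(2*0.1758) = 2.844

2.844


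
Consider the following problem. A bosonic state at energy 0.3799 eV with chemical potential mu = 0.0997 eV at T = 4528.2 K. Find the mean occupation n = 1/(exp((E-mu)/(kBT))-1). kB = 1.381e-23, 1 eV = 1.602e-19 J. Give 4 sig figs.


Step 1: (E - mu) = 0.2802 eV
Step 2: x = (E-mu)*eV/(kB*T) = 0.2802*1.602e-19/(1.381e-23*4528.2) = 0.7178
Step 3: exp(x) = 2.05
Step 4: n = 1/(exp(x)-1) = 0.9524

0.9524


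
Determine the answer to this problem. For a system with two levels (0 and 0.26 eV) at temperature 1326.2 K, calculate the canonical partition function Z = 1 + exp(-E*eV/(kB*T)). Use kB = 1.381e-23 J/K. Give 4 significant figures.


Step 1: Compute beta*E = E*eV/(kB*T) = 0.26*1.602e-19/(1.381e-23*1326.2) = 2.274
Step 2: exp(-beta*E) = exp(-2.274) = 0.1029
Step 3: Z = 1 + 0.1029 = 1.103

1.103


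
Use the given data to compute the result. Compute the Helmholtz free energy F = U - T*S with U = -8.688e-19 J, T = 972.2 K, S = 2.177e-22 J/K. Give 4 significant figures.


Step 1: T*S = 972.2 * 2.177e-22 = 2.116e-19 J
Step 2: F = U - T*S = -8.688e-19 - 2.116e-19
Step 3: F = -1.08e-18 J

-1.08e-18


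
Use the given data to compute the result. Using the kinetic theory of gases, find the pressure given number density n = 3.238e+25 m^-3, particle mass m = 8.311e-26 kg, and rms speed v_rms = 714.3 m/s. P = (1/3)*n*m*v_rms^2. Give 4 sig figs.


Step 1: v_rms^2 = 714.3^2 = 5.102e+05
Step 2: n*m = 3.238e+25*8.311e-26 = 2.691
Step 3: P = (1/3)*2.691*5.102e+05 = 4.577e+05 Pa

4.577e+05


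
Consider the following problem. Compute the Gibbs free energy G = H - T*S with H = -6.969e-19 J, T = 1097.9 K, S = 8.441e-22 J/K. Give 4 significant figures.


Step 1: T*S = 1097.9 * 8.441e-22 = 9.267e-19 J
Step 2: G = H - T*S = -6.969e-19 - 9.267e-19
Step 3: G = -1.624e-18 J

-1.624e-18


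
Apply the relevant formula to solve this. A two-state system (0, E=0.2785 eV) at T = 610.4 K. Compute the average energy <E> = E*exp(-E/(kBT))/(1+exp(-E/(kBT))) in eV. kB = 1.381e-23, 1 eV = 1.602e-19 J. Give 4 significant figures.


Step 1: beta*E = 0.2785*1.602e-19/(1.381e-23*610.4) = 5.293
Step 2: exp(-beta*E) = 0.005028
Step 3: <E> = 0.2785*0.005028/(1+0.005028) = 0.001393 eV

0.001393


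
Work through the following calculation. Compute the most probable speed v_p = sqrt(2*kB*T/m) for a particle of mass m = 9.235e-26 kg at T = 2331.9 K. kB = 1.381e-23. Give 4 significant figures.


Step 1: Numerator = 2*kB*T = 2*1.381e-23*2331.9 = 6.441e-20
Step 2: Ratio = 6.441e-20 / 9.235e-26 = 6.974e+05
Step 3: v_p = sqrt(6.974e+05) = 835.1 m/s

835.1


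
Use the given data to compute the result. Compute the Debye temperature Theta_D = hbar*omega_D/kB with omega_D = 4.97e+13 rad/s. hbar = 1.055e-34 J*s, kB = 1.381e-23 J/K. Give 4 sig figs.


Step 1: hbar*omega_D = 1.055e-34 * 4.97e+13 = 5.243e-21 J
Step 2: Theta_D = 5.243e-21 / 1.381e-23
Step 3: Theta_D = 379.7 K

379.7


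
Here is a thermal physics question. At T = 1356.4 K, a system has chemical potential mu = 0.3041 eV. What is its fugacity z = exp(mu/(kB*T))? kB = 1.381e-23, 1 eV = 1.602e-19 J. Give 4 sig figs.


Step 1: Convert mu to Joules: 0.3041*1.602e-19 = 4.872e-20 J
Step 2: kB*T = 1.381e-23*1356.4 = 1.873e-20 J
Step 3: mu/(kB*T) = 2.601
Step 4: z = exp(2.601) = 13.47

13.47


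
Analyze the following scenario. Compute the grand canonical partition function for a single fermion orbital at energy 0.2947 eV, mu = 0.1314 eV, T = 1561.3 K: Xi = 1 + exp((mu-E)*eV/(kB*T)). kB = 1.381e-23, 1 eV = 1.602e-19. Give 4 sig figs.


Step 1: (mu - E) = 0.1314 - 0.2947 = -0.1633 eV
Step 2: x = (mu-E)*eV/(kB*T) = -0.1633*1.602e-19/(1.381e-23*1561.3) = -1.213
Step 3: exp(x) = 0.2972
Step 4: Xi = 1 + 0.2972 = 1.297

1.297


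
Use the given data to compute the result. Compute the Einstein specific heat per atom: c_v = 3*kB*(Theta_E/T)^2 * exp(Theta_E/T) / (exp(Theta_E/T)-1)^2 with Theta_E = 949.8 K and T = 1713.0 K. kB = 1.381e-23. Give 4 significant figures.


Step 1: x = Theta_E/T = 949.8/1713.0 = 0.5545
Step 2: x^2 = 0.3074
Step 3: exp(x) = 1.741
Step 4: c_v = 3*1.381e-23*0.3074*1.741/(1.741-1)^2 = 4.038e-23

4.038e-23


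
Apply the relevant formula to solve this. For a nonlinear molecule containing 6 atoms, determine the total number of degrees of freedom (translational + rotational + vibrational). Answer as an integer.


Step 1: Translational DOF = 3
Step 2: Rotational DOF (nonlinear) = 3
Step 3: Vibrational DOF = 3*6 - 6 = 12
Step 4: Total = 3 + 3 + 12 = 18

18


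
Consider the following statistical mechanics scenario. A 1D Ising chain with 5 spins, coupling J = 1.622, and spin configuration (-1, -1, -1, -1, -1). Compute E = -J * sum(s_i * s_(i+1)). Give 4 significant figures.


Step 1: Nearest-neighbor products: 1, 1, 1, 1
Step 2: Sum of products = 4
Step 3: E = -1.622 * 4 = -6.488

-6.488


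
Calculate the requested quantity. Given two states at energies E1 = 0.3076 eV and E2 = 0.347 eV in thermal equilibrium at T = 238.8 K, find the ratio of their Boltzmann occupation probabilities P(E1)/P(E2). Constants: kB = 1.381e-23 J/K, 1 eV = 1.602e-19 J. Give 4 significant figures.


Step 1: Compute energy difference dE = E1 - E2 = 0.3076 - 0.347 = -0.0394 eV
Step 2: Convert to Joules: dE_J = -0.0394 * 1.602e-19 = -6.312e-21 J
Step 3: Compute exponent = -dE_J / (kB * T) = -(-6.312e-21) / (1.381e-23 * 238.8) = 1.914
Step 4: P(E1)/P(E2) = exp(1.914) = 6.78

6.78


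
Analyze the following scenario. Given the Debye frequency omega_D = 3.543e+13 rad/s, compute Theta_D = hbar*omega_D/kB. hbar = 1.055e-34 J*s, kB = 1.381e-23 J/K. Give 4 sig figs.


Step 1: hbar*omega_D = 1.055e-34 * 3.543e+13 = 3.738e-21 J
Step 2: Theta_D = 3.738e-21 / 1.381e-23
Step 3: Theta_D = 270.7 K

270.7


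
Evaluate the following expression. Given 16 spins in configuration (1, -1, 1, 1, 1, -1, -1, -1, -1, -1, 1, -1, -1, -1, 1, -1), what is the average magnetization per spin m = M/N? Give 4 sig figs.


Step 1: Count up spins (+1): 6, down spins (-1): 10
Step 2: Total magnetization M = 6 - 10 = -4
Step 3: m = M/N = -4/16 = -0.25

-0.25


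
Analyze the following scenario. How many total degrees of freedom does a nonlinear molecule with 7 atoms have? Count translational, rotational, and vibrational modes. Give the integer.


Step 1: Translational DOF = 3
Step 2: Rotational DOF (nonlinear) = 3
Step 3: Vibrational DOF = 3*7 - 6 = 15
Step 4: Total = 3 + 3 + 15 = 21

21


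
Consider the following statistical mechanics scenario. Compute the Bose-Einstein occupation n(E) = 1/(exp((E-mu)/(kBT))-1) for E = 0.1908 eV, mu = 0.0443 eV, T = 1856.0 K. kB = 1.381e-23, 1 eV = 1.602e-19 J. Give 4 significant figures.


Step 1: (E - mu) = 0.1465 eV
Step 2: x = (E-mu)*eV/(kB*T) = 0.1465*1.602e-19/(1.381e-23*1856.0) = 0.9156
Step 3: exp(x) = 2.498
Step 4: n = 1/(exp(x)-1) = 0.6674

0.6674


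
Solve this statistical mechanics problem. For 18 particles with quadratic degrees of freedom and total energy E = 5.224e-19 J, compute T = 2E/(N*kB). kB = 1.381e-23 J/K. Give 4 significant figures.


Step 1: Numerator = 2*E = 2*5.224e-19 = 1.045e-18 J
Step 2: Denominator = N*kB = 18*1.381e-23 = 2.486e-22
Step 3: T = 1.045e-18 / 2.486e-22 = 4203 K

4203


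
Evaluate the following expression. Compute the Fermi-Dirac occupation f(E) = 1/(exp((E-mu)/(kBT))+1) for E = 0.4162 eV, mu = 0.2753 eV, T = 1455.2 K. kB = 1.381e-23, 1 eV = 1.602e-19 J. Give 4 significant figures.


Step 1: (E - mu) = 0.4162 - 0.2753 = 0.1409 eV
Step 2: Convert: (E-mu)*eV = 2.257e-20 J
Step 3: x = (E-mu)*eV/(kB*T) = 1.123
Step 4: f = 1/(exp(1.123)+1) = 0.2454

0.2454


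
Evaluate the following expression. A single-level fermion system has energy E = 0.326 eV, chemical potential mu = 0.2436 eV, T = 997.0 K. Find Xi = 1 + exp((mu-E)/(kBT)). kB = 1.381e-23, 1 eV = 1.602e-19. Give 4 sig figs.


Step 1: (mu - E) = 0.2436 - 0.326 = -0.0824 eV
Step 2: x = (mu-E)*eV/(kB*T) = -0.0824*1.602e-19/(1.381e-23*997.0) = -0.9587
Step 3: exp(x) = 0.3834
Step 4: Xi = 1 + 0.3834 = 1.383

1.383


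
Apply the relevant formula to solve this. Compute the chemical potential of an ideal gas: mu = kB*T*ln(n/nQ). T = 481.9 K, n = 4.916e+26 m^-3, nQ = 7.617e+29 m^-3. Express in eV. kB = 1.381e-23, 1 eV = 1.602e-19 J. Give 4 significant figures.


Step 1: n/nQ = 4.916e+26/7.617e+29 = 0.0006454
Step 2: ln(n/nQ) = -7.346
Step 3: mu = kB*T*ln(n/nQ) = 6.655e-21*-7.346 = -4.889e-20 J
Step 4: Convert to eV: -4.889e-20/1.602e-19 = -0.3052 eV

-0.3052


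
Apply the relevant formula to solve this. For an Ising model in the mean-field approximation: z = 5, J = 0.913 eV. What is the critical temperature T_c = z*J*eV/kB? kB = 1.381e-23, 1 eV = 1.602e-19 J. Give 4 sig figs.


Step 1: z*J = 5*0.913 = 4.565 eV
Step 2: Convert to Joules: 4.565*1.602e-19 = 7.313e-19 J
Step 3: T_c = 7.313e-19 / 1.381e-23 = 5.296e+04 K

5.296e+04


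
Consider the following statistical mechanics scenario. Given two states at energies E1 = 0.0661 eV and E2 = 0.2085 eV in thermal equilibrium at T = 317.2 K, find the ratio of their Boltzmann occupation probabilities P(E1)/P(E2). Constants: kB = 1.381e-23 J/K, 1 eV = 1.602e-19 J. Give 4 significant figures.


Step 1: Compute energy difference dE = E1 - E2 = 0.0661 - 0.2085 = -0.1424 eV
Step 2: Convert to Joules: dE_J = -0.1424 * 1.602e-19 = -2.281e-20 J
Step 3: Compute exponent = -dE_J / (kB * T) = -(-2.281e-20) / (1.381e-23 * 317.2) = 5.208
Step 4: P(E1)/P(E2) = exp(5.208) = 182.7

182.7


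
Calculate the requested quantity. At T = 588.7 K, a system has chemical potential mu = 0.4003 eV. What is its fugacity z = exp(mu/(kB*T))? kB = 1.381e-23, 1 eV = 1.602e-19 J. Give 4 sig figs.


Step 1: Convert mu to Joules: 0.4003*1.602e-19 = 6.413e-20 J
Step 2: kB*T = 1.381e-23*588.7 = 8.13e-21 J
Step 3: mu/(kB*T) = 7.888
Step 4: z = exp(7.888) = 2665

2665


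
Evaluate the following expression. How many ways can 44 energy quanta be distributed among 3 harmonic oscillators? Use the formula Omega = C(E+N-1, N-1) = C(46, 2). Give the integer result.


Step 1: Use binomial coefficient C(46, 2)
Step 2: Numerator = 46! / 44!
Step 3: Denominator = 2!
Step 4: Omega = 1035

1035


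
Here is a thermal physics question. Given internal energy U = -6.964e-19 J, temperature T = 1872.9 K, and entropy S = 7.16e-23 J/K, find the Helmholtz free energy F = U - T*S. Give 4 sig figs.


Step 1: T*S = 1872.9 * 7.16e-23 = 1.341e-19 J
Step 2: F = U - T*S = -6.964e-19 - 1.341e-19
Step 3: F = -8.305e-19 J

-8.305e-19


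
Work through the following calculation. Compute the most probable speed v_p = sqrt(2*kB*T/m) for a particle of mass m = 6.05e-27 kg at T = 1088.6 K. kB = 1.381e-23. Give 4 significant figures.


Step 1: Numerator = 2*kB*T = 2*1.381e-23*1088.6 = 3.007e-20
Step 2: Ratio = 3.007e-20 / 6.05e-27 = 4.97e+06
Step 3: v_p = sqrt(4.97e+06) = 2229 m/s

2229


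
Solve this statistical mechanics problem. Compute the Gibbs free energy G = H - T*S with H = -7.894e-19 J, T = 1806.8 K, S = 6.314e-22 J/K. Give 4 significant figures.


Step 1: T*S = 1806.8 * 6.314e-22 = 1.141e-18 J
Step 2: G = H - T*S = -7.894e-19 - 1.141e-18
Step 3: G = -1.93e-18 J

-1.93e-18


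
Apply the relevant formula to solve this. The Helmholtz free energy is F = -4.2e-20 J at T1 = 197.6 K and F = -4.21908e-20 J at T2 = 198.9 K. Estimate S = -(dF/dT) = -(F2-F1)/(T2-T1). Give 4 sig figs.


Step 1: dF = F2 - F1 = -4.21908e-20 - (-4.2e-20) = -1.908e-22 J
Step 2: dT = T2 - T1 = 198.9 - 197.6 = 1.3 K
Step 3: S = -dF/dT = -(-1.908e-22)/1.3 = 1.468e-22 J/K

1.468e-22


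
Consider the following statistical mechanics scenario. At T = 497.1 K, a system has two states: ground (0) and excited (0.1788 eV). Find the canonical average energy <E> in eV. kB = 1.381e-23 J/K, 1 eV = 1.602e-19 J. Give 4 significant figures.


Step 1: beta*E = 0.1788*1.602e-19/(1.381e-23*497.1) = 4.172
Step 2: exp(-beta*E) = 0.01541
Step 3: <E> = 0.1788*0.01541/(1+0.01541) = 0.002714 eV

0.002714


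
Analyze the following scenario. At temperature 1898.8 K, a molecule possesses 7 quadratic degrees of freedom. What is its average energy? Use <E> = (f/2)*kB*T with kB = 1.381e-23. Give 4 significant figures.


Step 1: f/2 = 7/2 = 3.5
Step 2: kB*T = 1.381e-23 * 1898.8 = 2.622e-20
Step 3: <E> = 3.5 * 2.622e-20 = 9.178e-20 J

9.178e-20


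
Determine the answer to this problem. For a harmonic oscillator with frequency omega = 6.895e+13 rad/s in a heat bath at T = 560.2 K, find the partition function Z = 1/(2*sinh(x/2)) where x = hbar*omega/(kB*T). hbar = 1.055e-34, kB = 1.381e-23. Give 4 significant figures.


Step 1: Compute x = hbar*omega/(kB*T) = 1.055e-34*6.895e+13/(1.381e-23*560.2) = 0.9403
Step 2: x/2 = 0.4701
Step 3: sinh(x/2) = 0.4876
Step 4: Z = 1/(2*0.4876) = 1.025

1.025


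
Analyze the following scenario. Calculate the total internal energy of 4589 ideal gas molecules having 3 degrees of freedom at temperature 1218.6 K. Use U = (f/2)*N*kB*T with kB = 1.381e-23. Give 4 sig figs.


Step 1: f/2 = 3/2 = 1.5
Step 2: N*kB*T = 4589*1.381e-23*1218.6 = 7.723e-17
Step 3: U = 1.5 * 7.723e-17 = 1.158e-16 J

1.158e-16


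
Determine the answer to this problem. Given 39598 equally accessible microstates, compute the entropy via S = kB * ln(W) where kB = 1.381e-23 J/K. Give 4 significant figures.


Step 1: ln(W) = ln(39598) = 10.59
Step 2: S = kB * ln(W) = 1.381e-23 * 10.59
Step 3: S = 1.462e-22 J/K

1.462e-22


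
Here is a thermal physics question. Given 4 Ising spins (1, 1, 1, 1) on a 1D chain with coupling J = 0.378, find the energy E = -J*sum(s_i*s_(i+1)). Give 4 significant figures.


Step 1: Nearest-neighbor products: 1, 1, 1
Step 2: Sum of products = 3
Step 3: E = -0.378 * 3 = -1.134

-1.134


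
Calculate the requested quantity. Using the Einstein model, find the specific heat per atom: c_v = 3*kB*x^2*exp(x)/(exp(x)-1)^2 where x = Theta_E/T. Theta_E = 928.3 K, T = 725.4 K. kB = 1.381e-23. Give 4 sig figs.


Step 1: x = Theta_E/T = 928.3/725.4 = 1.28
Step 2: x^2 = 1.638
Step 3: exp(x) = 3.596
Step 4: c_v = 3*1.381e-23*1.638*3.596/(3.596-1)^2 = 3.621e-23

3.621e-23


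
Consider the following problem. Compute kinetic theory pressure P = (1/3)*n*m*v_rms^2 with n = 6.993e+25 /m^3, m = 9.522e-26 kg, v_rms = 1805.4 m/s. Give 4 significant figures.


Step 1: v_rms^2 = 1805.4^2 = 3.259e+06
Step 2: n*m = 6.993e+25*9.522e-26 = 6.659
Step 3: P = (1/3)*6.659*3.259e+06 = 7.235e+06 Pa

7.235e+06


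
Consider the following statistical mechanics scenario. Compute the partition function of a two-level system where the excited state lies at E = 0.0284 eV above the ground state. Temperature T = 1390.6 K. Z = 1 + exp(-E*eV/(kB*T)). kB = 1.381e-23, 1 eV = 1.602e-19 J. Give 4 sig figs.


Step 1: Compute beta*E = E*eV/(kB*T) = 0.0284*1.602e-19/(1.381e-23*1390.6) = 0.2369
Step 2: exp(-beta*E) = exp(-0.2369) = 0.7891
Step 3: Z = 1 + 0.7891 = 1.789

1.789


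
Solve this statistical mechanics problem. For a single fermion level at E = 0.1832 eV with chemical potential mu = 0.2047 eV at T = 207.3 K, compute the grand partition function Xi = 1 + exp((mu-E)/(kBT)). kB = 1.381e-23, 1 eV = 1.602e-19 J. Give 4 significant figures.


Step 1: (mu - E) = 0.2047 - 0.1832 = 0.0215 eV
Step 2: x = (mu-E)*eV/(kB*T) = 0.0215*1.602e-19/(1.381e-23*207.3) = 1.203
Step 3: exp(x) = 3.33
Step 4: Xi = 1 + 3.33 = 4.33

4.33


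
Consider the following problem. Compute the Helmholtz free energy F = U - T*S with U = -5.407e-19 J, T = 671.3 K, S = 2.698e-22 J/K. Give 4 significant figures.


Step 1: T*S = 671.3 * 2.698e-22 = 1.811e-19 J
Step 2: F = U - T*S = -5.407e-19 - 1.811e-19
Step 3: F = -7.218e-19 J

-7.218e-19


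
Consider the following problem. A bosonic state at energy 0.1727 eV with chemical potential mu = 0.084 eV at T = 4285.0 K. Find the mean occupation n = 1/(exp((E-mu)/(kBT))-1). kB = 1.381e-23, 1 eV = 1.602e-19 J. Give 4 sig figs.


Step 1: (E - mu) = 0.0887 eV
Step 2: x = (E-mu)*eV/(kB*T) = 0.0887*1.602e-19/(1.381e-23*4285.0) = 0.2401
Step 3: exp(x) = 1.271
Step 4: n = 1/(exp(x)-1) = 3.684

3.684


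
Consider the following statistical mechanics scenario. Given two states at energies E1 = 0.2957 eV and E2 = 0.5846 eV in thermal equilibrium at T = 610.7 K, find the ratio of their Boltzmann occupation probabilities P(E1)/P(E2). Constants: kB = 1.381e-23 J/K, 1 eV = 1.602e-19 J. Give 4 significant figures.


Step 1: Compute energy difference dE = E1 - E2 = 0.2957 - 0.5846 = -0.2889 eV
Step 2: Convert to Joules: dE_J = -0.2889 * 1.602e-19 = -4.628e-20 J
Step 3: Compute exponent = -dE_J / (kB * T) = -(-4.628e-20) / (1.381e-23 * 610.7) = 5.488
Step 4: P(E1)/P(E2) = exp(5.488) = 241.7

241.7


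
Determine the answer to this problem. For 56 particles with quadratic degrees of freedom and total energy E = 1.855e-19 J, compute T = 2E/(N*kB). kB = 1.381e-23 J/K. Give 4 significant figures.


Step 1: Numerator = 2*E = 2*1.855e-19 = 3.71e-19 J
Step 2: Denominator = N*kB = 56*1.381e-23 = 7.734e-22
Step 3: T = 3.71e-19 / 7.734e-22 = 479.7 K

479.7


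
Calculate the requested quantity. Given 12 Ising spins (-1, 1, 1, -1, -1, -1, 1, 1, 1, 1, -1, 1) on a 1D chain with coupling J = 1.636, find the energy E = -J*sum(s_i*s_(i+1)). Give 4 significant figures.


Step 1: Nearest-neighbor products: -1, 1, -1, 1, 1, -1, 1, 1, 1, -1, -1
Step 2: Sum of products = 1
Step 3: E = -1.636 * 1 = -1.636

-1.636


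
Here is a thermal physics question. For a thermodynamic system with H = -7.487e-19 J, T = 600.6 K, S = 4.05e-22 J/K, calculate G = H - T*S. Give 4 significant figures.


Step 1: T*S = 600.6 * 4.05e-22 = 2.432e-19 J
Step 2: G = H - T*S = -7.487e-19 - 2.432e-19
Step 3: G = -9.919e-19 J

-9.919e-19


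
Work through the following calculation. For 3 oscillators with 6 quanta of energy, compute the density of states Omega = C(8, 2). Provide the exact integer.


Step 1: Use binomial coefficient C(8, 2)
Step 2: Numerator = 8! / 6!
Step 3: Denominator = 2!
Step 4: Omega = 28

28


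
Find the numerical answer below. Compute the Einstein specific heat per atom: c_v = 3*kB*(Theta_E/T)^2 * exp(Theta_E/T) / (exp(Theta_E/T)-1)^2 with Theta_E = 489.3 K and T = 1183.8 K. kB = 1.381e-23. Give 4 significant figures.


Step 1: x = Theta_E/T = 489.3/1183.8 = 0.4133
Step 2: x^2 = 0.1708
Step 3: exp(x) = 1.512
Step 4: c_v = 3*1.381e-23*0.1708*1.512/(1.512-1)^2 = 4.085e-23

4.085e-23


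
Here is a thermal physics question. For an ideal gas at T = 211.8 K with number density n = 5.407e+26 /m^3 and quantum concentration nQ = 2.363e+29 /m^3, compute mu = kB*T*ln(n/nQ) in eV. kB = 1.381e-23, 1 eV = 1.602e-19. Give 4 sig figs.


Step 1: n/nQ = 5.407e+26/2.363e+29 = 0.002288
Step 2: ln(n/nQ) = -6.08
Step 3: mu = kB*T*ln(n/nQ) = 2.925e-21*-6.08 = -1.778e-20 J
Step 4: Convert to eV: -1.778e-20/1.602e-19 = -0.111 eV

-0.111


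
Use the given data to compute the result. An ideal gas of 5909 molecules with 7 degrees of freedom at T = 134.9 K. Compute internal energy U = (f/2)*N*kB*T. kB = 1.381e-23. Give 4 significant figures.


Step 1: f/2 = 7/2 = 3.5
Step 2: N*kB*T = 5909*1.381e-23*134.9 = 1.101e-17
Step 3: U = 3.5 * 1.101e-17 = 3.853e-17 J

3.853e-17


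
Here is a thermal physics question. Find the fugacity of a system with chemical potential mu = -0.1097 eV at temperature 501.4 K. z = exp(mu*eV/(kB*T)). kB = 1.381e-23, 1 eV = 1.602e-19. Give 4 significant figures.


Step 1: Convert mu to Joules: -0.1097*1.602e-19 = -1.757e-20 J
Step 2: kB*T = 1.381e-23*501.4 = 6.924e-21 J
Step 3: mu/(kB*T) = -2.538
Step 4: z = exp(-2.538) = 0.07902

0.07902


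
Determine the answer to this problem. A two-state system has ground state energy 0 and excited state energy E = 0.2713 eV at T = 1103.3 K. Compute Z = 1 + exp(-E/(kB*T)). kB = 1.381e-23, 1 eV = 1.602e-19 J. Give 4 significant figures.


Step 1: Compute beta*E = E*eV/(kB*T) = 0.2713*1.602e-19/(1.381e-23*1103.3) = 2.852
Step 2: exp(-beta*E) = exp(-2.852) = 0.0577
Step 3: Z = 1 + 0.0577 = 1.058

1.058


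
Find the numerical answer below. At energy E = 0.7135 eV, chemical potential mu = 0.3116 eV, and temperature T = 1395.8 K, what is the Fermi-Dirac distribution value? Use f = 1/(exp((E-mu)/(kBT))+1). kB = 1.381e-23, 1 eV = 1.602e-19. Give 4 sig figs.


Step 1: (E - mu) = 0.7135 - 0.3116 = 0.4019 eV
Step 2: Convert: (E-mu)*eV = 6.438e-20 J
Step 3: x = (E-mu)*eV/(kB*T) = 3.34
Step 4: f = 1/(exp(3.34)+1) = 0.03422

0.03422


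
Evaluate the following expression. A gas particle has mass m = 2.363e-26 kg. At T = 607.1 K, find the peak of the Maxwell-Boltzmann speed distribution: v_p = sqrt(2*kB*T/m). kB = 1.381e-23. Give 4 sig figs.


Step 1: Numerator = 2*kB*T = 2*1.381e-23*607.1 = 1.677e-20
Step 2: Ratio = 1.677e-20 / 2.363e-26 = 7.096e+05
Step 3: v_p = sqrt(7.096e+05) = 842.4 m/s

842.4


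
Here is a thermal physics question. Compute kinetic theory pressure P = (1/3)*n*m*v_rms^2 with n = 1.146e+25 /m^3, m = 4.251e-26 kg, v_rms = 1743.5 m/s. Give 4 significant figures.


Step 1: v_rms^2 = 1743.5^2 = 3.04e+06
Step 2: n*m = 1.146e+25*4.251e-26 = 0.4872
Step 3: P = (1/3)*0.4872*3.04e+06 = 4.936e+05 Pa

4.936e+05


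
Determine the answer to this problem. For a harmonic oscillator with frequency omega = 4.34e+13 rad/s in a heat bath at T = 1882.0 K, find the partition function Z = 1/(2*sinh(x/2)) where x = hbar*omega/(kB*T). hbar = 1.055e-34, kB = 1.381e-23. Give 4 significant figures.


Step 1: Compute x = hbar*omega/(kB*T) = 1.055e-34*4.34e+13/(1.381e-23*1882.0) = 0.1762
Step 2: x/2 = 0.08808
Step 3: sinh(x/2) = 0.0882
Step 4: Z = 1/(2*0.0882) = 5.669

5.669


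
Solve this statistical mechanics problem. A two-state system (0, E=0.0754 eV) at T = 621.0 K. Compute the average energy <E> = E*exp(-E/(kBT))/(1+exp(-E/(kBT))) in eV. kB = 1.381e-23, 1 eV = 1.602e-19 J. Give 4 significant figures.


Step 1: beta*E = 0.0754*1.602e-19/(1.381e-23*621.0) = 1.408
Step 2: exp(-beta*E) = 0.2445
Step 3: <E> = 0.0754*0.2445/(1+0.2445) = 0.01481 eV

0.01481


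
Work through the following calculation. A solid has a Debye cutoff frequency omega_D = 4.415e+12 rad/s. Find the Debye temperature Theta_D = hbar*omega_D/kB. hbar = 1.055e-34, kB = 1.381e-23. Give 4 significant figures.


Step 1: hbar*omega_D = 1.055e-34 * 4.415e+12 = 4.658e-22 J
Step 2: Theta_D = 4.658e-22 / 1.381e-23
Step 3: Theta_D = 33.73 K

33.73


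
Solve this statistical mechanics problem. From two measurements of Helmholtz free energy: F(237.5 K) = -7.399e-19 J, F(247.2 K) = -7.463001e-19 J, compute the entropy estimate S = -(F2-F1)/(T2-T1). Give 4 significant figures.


Step 1: dF = F2 - F1 = -7.463001e-19 - (-7.399e-19) = -6.4001e-21 J
Step 2: dT = T2 - T1 = 247.2 - 237.5 = 9.7 K
Step 3: S = -dF/dT = -(-6.4001e-21)/9.7 = 6.598e-22 J/K

6.598e-22


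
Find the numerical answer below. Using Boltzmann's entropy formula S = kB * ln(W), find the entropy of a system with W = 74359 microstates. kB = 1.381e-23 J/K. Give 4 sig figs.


Step 1: ln(W) = ln(74359) = 11.22
Step 2: S = kB * ln(W) = 1.381e-23 * 11.22
Step 3: S = 1.549e-22 J/K

1.549e-22


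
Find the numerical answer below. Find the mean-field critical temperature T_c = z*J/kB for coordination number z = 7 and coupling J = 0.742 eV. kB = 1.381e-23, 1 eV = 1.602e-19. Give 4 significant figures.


Step 1: z*J = 7*0.742 = 5.194 eV
Step 2: Convert to Joules: 5.194*1.602e-19 = 8.321e-19 J
Step 3: T_c = 8.321e-19 / 1.381e-23 = 6.025e+04 K

6.025e+04


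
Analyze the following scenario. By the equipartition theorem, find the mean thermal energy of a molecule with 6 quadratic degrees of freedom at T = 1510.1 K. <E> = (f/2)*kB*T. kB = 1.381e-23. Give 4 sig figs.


Step 1: f/2 = 6/2 = 3
Step 2: kB*T = 1.381e-23 * 1510.1 = 2.085e-20
Step 3: <E> = 3 * 2.085e-20 = 6.256e-20 J

6.256e-20


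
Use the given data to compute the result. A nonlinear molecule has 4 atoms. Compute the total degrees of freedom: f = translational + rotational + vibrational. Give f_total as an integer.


Step 1: Translational DOF = 3
Step 2: Rotational DOF (nonlinear) = 3
Step 3: Vibrational DOF = 3*4 - 6 = 6
Step 4: Total = 3 + 3 + 6 = 12

12


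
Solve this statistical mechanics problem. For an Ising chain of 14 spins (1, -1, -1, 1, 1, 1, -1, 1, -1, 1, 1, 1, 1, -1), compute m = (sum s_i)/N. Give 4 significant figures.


Step 1: Count up spins (+1): 9, down spins (-1): 5
Step 2: Total magnetization M = 9 - 5 = 4
Step 3: m = M/N = 4/14 = 0.2857

0.2857


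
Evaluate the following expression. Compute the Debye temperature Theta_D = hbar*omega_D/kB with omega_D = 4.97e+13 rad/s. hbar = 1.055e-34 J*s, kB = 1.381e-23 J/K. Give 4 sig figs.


Step 1: hbar*omega_D = 1.055e-34 * 4.97e+13 = 5.243e-21 J
Step 2: Theta_D = 5.243e-21 / 1.381e-23
Step 3: Theta_D = 379.7 K

379.7


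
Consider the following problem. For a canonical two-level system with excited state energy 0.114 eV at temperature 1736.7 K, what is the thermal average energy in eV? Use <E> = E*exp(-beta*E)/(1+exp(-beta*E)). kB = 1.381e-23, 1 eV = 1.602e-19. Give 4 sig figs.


Step 1: beta*E = 0.114*1.602e-19/(1.381e-23*1736.7) = 0.7615
Step 2: exp(-beta*E) = 0.467
Step 3: <E> = 0.114*0.467/(1+0.467) = 0.03629 eV

0.03629


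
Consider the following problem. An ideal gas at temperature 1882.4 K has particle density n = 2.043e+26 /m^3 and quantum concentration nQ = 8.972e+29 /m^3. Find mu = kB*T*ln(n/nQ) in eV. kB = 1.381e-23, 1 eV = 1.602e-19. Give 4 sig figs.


Step 1: n/nQ = 2.043e+26/8.972e+29 = 0.0002277
Step 2: ln(n/nQ) = -8.387
Step 3: mu = kB*T*ln(n/nQ) = 2.6e-20*-8.387 = -2.18e-19 J
Step 4: Convert to eV: -2.18e-19/1.602e-19 = -1.361 eV

-1.361


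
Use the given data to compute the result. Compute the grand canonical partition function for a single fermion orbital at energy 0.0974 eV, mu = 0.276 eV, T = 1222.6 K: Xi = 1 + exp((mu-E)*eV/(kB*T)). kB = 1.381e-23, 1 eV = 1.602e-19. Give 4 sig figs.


Step 1: (mu - E) = 0.276 - 0.0974 = 0.1786 eV
Step 2: x = (mu-E)*eV/(kB*T) = 0.1786*1.602e-19/(1.381e-23*1222.6) = 1.695
Step 3: exp(x) = 5.444
Step 4: Xi = 1 + 5.444 = 6.444

6.444


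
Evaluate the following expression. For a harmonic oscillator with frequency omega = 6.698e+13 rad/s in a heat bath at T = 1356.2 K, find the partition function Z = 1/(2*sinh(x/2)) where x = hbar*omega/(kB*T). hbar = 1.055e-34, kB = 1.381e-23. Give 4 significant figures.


Step 1: Compute x = hbar*omega/(kB*T) = 1.055e-34*6.698e+13/(1.381e-23*1356.2) = 0.3773
Step 2: x/2 = 0.1886
Step 3: sinh(x/2) = 0.1898
Step 4: Z = 1/(2*0.1898) = 2.635

2.635


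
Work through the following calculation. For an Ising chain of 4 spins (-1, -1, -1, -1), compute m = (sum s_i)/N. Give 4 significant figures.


Step 1: Count up spins (+1): 0, down spins (-1): 4
Step 2: Total magnetization M = 0 - 4 = -4
Step 3: m = M/N = -4/4 = -1

-1


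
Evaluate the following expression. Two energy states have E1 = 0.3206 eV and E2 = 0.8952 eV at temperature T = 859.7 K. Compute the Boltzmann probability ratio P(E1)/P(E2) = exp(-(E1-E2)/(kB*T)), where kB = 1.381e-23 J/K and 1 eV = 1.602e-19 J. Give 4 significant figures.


Step 1: Compute energy difference dE = E1 - E2 = 0.3206 - 0.8952 = -0.5746 eV
Step 2: Convert to Joules: dE_J = -0.5746 * 1.602e-19 = -9.205e-20 J
Step 3: Compute exponent = -dE_J / (kB * T) = -(-9.205e-20) / (1.381e-23 * 859.7) = 7.753
Step 4: P(E1)/P(E2) = exp(7.753) = 2329

2329


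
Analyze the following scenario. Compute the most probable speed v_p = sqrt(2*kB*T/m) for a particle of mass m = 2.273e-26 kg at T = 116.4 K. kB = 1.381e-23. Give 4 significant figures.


Step 1: Numerator = 2*kB*T = 2*1.381e-23*116.4 = 3.215e-21
Step 2: Ratio = 3.215e-21 / 2.273e-26 = 1.414e+05
Step 3: v_p = sqrt(1.414e+05) = 376.1 m/s

376.1


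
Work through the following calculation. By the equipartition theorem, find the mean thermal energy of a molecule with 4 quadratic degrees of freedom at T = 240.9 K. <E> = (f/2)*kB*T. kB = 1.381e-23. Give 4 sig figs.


Step 1: f/2 = 4/2 = 2
Step 2: kB*T = 1.381e-23 * 240.9 = 3.327e-21
Step 3: <E> = 2 * 3.327e-21 = 6.654e-21 J

6.654e-21


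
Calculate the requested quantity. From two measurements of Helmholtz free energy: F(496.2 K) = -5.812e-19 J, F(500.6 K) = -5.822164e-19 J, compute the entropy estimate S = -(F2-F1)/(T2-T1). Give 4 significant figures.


Step 1: dF = F2 - F1 = -5.822164e-19 - (-5.812e-19) = -1.0164e-21 J
Step 2: dT = T2 - T1 = 500.6 - 496.2 = 4.4 K
Step 3: S = -dF/dT = -(-1.0164e-21)/4.4 = 2.31e-22 J/K

2.31e-22


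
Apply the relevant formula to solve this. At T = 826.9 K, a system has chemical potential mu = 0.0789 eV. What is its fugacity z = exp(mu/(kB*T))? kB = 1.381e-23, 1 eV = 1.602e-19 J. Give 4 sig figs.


Step 1: Convert mu to Joules: 0.0789*1.602e-19 = 1.264e-20 J
Step 2: kB*T = 1.381e-23*826.9 = 1.142e-20 J
Step 3: mu/(kB*T) = 1.107
Step 4: z = exp(1.107) = 3.025

3.025


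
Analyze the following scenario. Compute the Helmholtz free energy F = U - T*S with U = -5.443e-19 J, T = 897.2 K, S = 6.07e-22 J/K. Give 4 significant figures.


Step 1: T*S = 897.2 * 6.07e-22 = 5.446e-19 J
Step 2: F = U - T*S = -5.443e-19 - 5.446e-19
Step 3: F = -1.089e-18 J

-1.089e-18


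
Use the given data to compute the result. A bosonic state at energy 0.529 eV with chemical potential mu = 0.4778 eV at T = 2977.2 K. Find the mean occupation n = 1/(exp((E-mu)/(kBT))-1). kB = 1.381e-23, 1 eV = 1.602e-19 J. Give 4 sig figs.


Step 1: (E - mu) = 0.0512 eV
Step 2: x = (E-mu)*eV/(kB*T) = 0.0512*1.602e-19/(1.381e-23*2977.2) = 0.1995
Step 3: exp(x) = 1.221
Step 4: n = 1/(exp(x)-1) = 4.529

4.529


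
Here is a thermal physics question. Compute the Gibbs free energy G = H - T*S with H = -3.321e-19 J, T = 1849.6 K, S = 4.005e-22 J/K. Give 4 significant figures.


Step 1: T*S = 1849.6 * 4.005e-22 = 7.408e-19 J
Step 2: G = H - T*S = -3.321e-19 - 7.408e-19
Step 3: G = -1.073e-18 J

-1.073e-18


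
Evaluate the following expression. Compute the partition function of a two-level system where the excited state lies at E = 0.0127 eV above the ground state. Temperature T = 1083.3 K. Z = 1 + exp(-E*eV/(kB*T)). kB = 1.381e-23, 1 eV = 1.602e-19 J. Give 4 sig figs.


Step 1: Compute beta*E = E*eV/(kB*T) = 0.0127*1.602e-19/(1.381e-23*1083.3) = 0.136
Step 2: exp(-beta*E) = exp(-0.136) = 0.8728
Step 3: Z = 1 + 0.8728 = 1.873

1.873


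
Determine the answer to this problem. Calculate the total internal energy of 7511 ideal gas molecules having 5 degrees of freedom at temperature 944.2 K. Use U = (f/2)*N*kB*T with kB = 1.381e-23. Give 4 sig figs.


Step 1: f/2 = 5/2 = 2.5
Step 2: N*kB*T = 7511*1.381e-23*944.2 = 9.794e-17
Step 3: U = 2.5 * 9.794e-17 = 2.448e-16 J

2.448e-16


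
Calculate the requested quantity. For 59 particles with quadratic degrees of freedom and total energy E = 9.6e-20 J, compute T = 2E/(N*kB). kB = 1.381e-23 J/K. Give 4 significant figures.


Step 1: Numerator = 2*E = 2*9.6e-20 = 1.92e-19 J
Step 2: Denominator = N*kB = 59*1.381e-23 = 8.148e-22
Step 3: T = 1.92e-19 / 8.148e-22 = 235.6 K

235.6


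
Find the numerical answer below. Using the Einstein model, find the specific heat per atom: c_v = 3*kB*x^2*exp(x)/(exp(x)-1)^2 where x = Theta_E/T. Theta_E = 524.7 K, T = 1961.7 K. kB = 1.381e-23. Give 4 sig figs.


Step 1: x = Theta_E/T = 524.7/1961.7 = 0.2675
Step 2: x^2 = 0.07154
Step 3: exp(x) = 1.307
Step 4: c_v = 3*1.381e-23*0.07154*1.307/(1.307-1)^2 = 4.118e-23

4.118e-23


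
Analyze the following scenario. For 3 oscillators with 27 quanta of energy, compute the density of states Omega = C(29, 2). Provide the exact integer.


Step 1: Use binomial coefficient C(29, 2)
Step 2: Numerator = 29! / 27!
Step 3: Denominator = 2!
Step 4: Omega = 406

406


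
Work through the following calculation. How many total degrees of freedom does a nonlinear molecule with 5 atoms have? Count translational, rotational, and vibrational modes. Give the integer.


Step 1: Translational DOF = 3
Step 2: Rotational DOF (nonlinear) = 3
Step 3: Vibrational DOF = 3*5 - 6 = 9
Step 4: Total = 3 + 3 + 9 = 15

15


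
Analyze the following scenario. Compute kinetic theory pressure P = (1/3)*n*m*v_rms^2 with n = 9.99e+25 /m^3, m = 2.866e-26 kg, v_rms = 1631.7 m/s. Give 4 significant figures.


Step 1: v_rms^2 = 1631.7^2 = 2.662e+06
Step 2: n*m = 9.99e+25*2.866e-26 = 2.863
Step 3: P = (1/3)*2.863*2.662e+06 = 2.541e+06 Pa

2.541e+06


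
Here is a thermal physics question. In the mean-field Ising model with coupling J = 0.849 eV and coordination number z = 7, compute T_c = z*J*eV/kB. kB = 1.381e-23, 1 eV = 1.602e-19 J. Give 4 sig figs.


Step 1: z*J = 7*0.849 = 5.943 eV
Step 2: Convert to Joules: 5.943*1.602e-19 = 9.521e-19 J
Step 3: T_c = 9.521e-19 / 1.381e-23 = 6.894e+04 K

6.894e+04


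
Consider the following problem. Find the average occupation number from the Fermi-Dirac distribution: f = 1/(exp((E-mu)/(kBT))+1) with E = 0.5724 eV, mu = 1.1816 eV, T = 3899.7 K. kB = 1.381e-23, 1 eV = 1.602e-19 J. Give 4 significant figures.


Step 1: (E - mu) = 0.5724 - 1.1816 = -0.6092 eV
Step 2: Convert: (E-mu)*eV = -9.759e-20 J
Step 3: x = (E-mu)*eV/(kB*T) = -1.812
Step 4: f = 1/(exp(-1.812)+1) = 0.8596

0.8596


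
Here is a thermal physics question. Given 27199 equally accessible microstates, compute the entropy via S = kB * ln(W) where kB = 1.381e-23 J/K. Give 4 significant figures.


Step 1: ln(W) = ln(27199) = 10.21
Step 2: S = kB * ln(W) = 1.381e-23 * 10.21
Step 3: S = 1.41e-22 J/K

1.41e-22


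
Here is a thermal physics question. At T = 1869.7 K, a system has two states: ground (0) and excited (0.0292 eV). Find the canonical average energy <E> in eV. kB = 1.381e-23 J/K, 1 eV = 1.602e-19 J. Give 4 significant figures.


Step 1: beta*E = 0.0292*1.602e-19/(1.381e-23*1869.7) = 0.1812
Step 2: exp(-beta*E) = 0.8343
Step 3: <E> = 0.0292*0.8343/(1+0.8343) = 0.01328 eV

0.01328


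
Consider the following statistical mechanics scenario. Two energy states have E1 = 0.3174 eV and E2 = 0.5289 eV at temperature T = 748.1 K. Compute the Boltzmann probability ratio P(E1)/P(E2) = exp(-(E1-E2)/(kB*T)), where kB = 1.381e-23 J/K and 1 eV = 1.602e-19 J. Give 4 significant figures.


Step 1: Compute energy difference dE = E1 - E2 = 0.3174 - 0.5289 = -0.2115 eV
Step 2: Convert to Joules: dE_J = -0.2115 * 1.602e-19 = -3.388e-20 J
Step 3: Compute exponent = -dE_J / (kB * T) = -(-3.388e-20) / (1.381e-23 * 748.1) = 3.28
Step 4: P(E1)/P(E2) = exp(3.28) = 26.56

26.56


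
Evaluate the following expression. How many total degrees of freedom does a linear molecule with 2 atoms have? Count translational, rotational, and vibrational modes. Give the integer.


Step 1: Translational DOF = 3
Step 2: Rotational DOF (linear) = 2
Step 3: Vibrational DOF = 3*2 - 5 = 1
Step 4: Total = 3 + 2 + 1 = 6

6


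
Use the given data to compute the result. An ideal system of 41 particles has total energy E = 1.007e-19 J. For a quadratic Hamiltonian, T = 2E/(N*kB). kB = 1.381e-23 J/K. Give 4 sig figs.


Step 1: Numerator = 2*E = 2*1.007e-19 = 2.014e-19 J
Step 2: Denominator = N*kB = 41*1.381e-23 = 5.662e-22
Step 3: T = 2.014e-19 / 5.662e-22 = 355.7 K

355.7


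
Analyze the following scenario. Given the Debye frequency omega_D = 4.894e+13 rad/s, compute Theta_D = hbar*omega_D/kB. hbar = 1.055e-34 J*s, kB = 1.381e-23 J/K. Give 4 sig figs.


Step 1: hbar*omega_D = 1.055e-34 * 4.894e+13 = 5.163e-21 J
Step 2: Theta_D = 5.163e-21 / 1.381e-23
Step 3: Theta_D = 373.9 K

373.9


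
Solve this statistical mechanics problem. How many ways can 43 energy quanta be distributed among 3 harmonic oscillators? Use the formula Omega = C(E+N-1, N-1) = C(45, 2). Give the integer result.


Step 1: Use binomial coefficient C(45, 2)
Step 2: Numerator = 45! / 43!
Step 3: Denominator = 2!
Step 4: Omega = 990

990
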